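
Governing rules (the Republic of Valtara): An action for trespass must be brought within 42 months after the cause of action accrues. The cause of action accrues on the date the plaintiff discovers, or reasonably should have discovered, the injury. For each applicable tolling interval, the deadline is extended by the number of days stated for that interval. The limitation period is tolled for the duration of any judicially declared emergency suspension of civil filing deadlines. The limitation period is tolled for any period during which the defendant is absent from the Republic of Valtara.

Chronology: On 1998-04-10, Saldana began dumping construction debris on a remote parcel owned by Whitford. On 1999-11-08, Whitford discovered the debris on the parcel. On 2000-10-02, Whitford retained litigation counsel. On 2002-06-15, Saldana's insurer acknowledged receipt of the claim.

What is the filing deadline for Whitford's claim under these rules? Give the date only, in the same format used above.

2003-05-08

Under the discovery rule, the claim accrued on 1999-11-08, when Whitford discovered the injury — not on the 1998-04-10 date of the underlying act.
42 months from 1999-11-08 is 2003-05-08.
None of the other events listed affects the running of the period under the stated rules.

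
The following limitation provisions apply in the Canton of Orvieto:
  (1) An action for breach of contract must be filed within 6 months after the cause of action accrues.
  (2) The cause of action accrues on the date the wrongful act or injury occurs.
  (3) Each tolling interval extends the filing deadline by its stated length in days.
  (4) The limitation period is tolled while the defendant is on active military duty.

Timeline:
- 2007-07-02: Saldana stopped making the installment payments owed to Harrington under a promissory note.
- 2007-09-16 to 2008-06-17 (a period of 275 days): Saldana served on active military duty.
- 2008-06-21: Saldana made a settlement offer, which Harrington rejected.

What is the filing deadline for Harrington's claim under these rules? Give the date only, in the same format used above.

The claim accrued on 2007-07-02, when the wrongful act occurred.
Adding the 6 months base period to 2007-07-02 gives a deadline of 2008-01-02, before any tolling.
Because the defendant's active military service ran from 2007-09-16 to 2008-06-17, the deadline is extended by 275 days to 2008-10-03.
The other events in the timeline have no effect on the limitation period under the stated rules.

2008-10-03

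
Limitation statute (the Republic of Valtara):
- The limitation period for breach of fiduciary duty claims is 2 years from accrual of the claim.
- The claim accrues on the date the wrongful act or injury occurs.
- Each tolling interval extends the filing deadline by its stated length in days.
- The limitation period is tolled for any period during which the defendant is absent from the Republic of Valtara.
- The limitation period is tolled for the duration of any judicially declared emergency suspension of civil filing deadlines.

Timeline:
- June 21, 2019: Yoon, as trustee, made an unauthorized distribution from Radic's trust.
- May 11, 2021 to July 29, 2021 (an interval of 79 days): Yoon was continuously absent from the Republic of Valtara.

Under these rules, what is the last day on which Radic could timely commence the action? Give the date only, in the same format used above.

The limitation period began to run on June 21, 2019.
The untolled deadline — 2 years after June 21, 2019 — is June 21, 2021.
Because the defendant's absence from the jurisdiction ran from May 11, 2021 to July 29, 2021, the deadline is extended by 79 days to September 8, 2021.

September 8, 2021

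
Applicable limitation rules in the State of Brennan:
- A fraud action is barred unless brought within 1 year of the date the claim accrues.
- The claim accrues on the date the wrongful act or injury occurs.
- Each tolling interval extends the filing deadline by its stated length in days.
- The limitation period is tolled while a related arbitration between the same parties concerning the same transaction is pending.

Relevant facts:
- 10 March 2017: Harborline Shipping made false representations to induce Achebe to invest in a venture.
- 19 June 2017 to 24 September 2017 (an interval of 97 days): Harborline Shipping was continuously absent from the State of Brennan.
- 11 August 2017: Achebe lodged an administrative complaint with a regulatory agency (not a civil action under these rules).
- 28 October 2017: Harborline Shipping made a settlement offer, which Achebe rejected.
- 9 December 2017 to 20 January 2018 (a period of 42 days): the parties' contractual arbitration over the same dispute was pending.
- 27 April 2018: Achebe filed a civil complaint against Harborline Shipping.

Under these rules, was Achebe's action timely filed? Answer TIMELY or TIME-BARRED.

TIME-BARRED

The claim accrued on 10 March 2017, when the wrongful act occurred.
The untolled deadline — 1 year after 10 March 2017 — is 10 March 2018.
The pending related arbitration from 9 December 2017 to 20 January 2018 tolled the period for 42 days, extending the deadline to 21 April 2018.
The defendant's absence from the jurisdiction from 19 June 2017 to 24 September 2017 does not toll the period, because no stated rule makes the defendant's absence a tolling event.
The other events in the timeline have no effect on the limitation period under the stated rules.
Achebe filed on 27 April 2018, after the 21 April 2018 deadline, so the action is time-barred.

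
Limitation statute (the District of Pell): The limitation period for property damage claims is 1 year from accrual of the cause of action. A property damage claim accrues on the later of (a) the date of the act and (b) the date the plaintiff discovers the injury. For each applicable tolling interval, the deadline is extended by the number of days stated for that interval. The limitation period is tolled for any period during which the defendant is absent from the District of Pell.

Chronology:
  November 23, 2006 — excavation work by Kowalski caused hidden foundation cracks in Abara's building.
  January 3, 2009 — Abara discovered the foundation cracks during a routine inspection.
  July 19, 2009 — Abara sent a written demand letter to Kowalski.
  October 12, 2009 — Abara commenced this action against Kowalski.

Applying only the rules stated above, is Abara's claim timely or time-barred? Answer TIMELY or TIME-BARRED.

TIMELY

Taking the later of the act (November 23, 2006) and discovery (January 3, 2009), the claim accrued on January 3, 2009.
1 year from January 3, 2009 is January 3, 2010.
The other events in the timeline have no effect on the limitation period under the stated rules.
The October 12, 2009 filing precedes the January 3, 2010 deadline; the claim is timely.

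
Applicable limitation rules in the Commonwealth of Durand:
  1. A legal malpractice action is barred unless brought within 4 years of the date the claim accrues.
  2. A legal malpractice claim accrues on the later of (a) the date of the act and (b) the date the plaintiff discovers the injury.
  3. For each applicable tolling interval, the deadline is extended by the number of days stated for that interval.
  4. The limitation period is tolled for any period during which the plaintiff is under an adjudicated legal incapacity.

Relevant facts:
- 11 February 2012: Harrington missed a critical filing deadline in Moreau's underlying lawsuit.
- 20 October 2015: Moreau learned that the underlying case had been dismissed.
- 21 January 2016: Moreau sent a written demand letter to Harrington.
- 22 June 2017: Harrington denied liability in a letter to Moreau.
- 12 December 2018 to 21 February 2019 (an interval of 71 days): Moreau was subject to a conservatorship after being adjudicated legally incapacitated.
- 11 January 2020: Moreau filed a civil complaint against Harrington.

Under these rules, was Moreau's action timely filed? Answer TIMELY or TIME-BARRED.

TIME-BARRED

The claim accrued on 20 October 2015 — the later of the 11 February 2012 act and the 20 October 2015 discovery.
4 years from 20 October 2015 is 20 October 2019.
The period was tolled for 71 days by the plaintiff's legal incapacity (12 December 2018 to 21 February 2019), pushing the deadline to 30 December 2019.
The other events in the timeline have no effect on the limitation period under the stated rules.
Moreau filed on 11 January 2020, after the 30 December 2019 deadline, so the action is time-barred.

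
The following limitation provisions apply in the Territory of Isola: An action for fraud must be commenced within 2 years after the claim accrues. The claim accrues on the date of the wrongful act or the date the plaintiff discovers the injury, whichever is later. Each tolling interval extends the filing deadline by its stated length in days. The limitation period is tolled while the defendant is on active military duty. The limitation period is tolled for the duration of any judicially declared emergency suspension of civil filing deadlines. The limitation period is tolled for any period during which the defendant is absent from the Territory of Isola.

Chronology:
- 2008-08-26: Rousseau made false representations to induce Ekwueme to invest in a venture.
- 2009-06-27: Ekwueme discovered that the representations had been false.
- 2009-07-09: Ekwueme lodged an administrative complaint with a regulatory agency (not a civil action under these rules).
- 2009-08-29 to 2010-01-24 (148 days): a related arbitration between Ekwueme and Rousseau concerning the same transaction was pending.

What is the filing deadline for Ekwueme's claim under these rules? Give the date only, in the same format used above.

2011-06-27

The claim accrued on 2009-06-27 — the later of the 2008-08-26 act and the 2009-06-27 discovery.
2 years from 2009-06-27 is 2011-06-27.
The pending related arbitration from 2009-08-29 to 2010-01-24 does not toll the period, because no stated rule makes a pending arbitration a tolling event.
None of the other events listed affects the running of the period under the stated rules.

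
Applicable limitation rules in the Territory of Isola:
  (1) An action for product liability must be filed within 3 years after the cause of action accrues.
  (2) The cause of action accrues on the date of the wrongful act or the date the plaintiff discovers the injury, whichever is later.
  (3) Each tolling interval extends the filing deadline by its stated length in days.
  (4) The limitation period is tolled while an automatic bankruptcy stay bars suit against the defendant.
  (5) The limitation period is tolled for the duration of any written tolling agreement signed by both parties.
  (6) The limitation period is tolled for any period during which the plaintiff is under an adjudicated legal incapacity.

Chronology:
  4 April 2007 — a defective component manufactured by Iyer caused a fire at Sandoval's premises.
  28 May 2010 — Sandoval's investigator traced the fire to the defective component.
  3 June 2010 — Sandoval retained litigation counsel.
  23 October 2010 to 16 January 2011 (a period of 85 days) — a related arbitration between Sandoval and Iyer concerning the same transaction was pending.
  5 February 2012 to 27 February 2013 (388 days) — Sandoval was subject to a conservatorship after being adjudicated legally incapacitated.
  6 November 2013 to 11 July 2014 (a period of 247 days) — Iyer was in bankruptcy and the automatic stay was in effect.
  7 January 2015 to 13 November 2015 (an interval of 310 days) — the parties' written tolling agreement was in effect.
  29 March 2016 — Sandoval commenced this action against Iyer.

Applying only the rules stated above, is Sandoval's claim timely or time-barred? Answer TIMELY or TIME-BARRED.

Taking the later of the act (4 April 2007) and discovery (28 May 2010), the claim accrued on 28 May 2010.
The untolled deadline — 3 years after 28 May 2010 — is 28 May 2013.
The period was tolled for 388 days by the plaintiff's legal incapacity (5 February 2012 to 27 February 2013), pushing the deadline to 20 June 2014.
Because the automatic bankruptcy stay ran from 6 November 2013 to 11 July 2014, the deadline is extended by 247 days to 22 February 2015.
Because the written tolling agreement ran from 7 January 2015 to 13 November 2015, the deadline is extended by 310 days to 29 December 2015.
The pending related arbitration from 23 October 2010 to 16 January 2011 does not toll the period, because no stated rule makes a pending arbitration a tolling event.
None of the other events listed affects the running of the period under the stated rules.
The 29 March 2016 filing falls after the 29 December 2015 deadline; the claim is time-barred.

TIME-BARRED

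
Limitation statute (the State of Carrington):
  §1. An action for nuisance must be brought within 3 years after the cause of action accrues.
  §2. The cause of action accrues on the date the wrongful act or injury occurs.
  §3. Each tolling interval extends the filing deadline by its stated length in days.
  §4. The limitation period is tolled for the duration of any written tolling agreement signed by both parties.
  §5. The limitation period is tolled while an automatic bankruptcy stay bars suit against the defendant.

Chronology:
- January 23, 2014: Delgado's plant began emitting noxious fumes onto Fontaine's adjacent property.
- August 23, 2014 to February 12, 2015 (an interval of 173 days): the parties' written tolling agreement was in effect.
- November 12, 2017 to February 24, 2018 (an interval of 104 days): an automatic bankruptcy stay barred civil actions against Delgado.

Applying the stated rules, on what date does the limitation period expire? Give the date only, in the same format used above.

July 15, 2017

The cause of action accrued on January 23, 2014, the date of the act.
3 years from January 23, 2014 is January 23, 2017.
The period was tolled for 173 days by the written tolling agreement (August 23, 2014 to February 12, 2015), pushing the deadline to July 15, 2017.
The automatic bankruptcy stay starting November 12, 2017 came too late — the period had run on July 15, 2017 — and so does not extend the deadline.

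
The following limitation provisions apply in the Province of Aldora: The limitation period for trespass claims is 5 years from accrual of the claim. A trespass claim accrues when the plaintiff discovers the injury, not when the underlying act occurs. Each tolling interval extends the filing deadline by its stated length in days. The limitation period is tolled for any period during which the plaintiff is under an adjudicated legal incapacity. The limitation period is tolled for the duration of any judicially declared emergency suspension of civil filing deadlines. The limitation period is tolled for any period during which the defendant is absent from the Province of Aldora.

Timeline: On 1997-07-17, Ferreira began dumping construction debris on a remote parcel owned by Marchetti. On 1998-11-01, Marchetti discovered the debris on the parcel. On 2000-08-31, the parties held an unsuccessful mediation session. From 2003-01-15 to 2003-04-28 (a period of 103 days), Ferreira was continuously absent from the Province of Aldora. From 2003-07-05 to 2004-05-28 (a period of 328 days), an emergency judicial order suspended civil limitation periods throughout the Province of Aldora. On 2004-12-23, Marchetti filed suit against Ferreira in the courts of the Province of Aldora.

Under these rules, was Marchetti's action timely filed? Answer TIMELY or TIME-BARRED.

TIMELY

Accrual is tied to discovery, so the period began on 1998-11-01 rather than on 1997-07-17 when the act occurred.
The untolled deadline — 5 years after 1998-11-01 — is 2003-11-01.
Because the defendant's absence from the jurisdiction ran from 2003-01-15 to 2003-04-28, the deadline is extended by 103 days to 2004-02-12.
The period was tolled for 328 days by the emergency suspension of filing deadlines (2003-07-05 to 2004-05-28), pushing the deadline to 2005-01-05.
Nothing else in the chronology tolls or restarts the period.
Filing on 2004-12-23 beat the 2005-01-05 deadline — the action is timely.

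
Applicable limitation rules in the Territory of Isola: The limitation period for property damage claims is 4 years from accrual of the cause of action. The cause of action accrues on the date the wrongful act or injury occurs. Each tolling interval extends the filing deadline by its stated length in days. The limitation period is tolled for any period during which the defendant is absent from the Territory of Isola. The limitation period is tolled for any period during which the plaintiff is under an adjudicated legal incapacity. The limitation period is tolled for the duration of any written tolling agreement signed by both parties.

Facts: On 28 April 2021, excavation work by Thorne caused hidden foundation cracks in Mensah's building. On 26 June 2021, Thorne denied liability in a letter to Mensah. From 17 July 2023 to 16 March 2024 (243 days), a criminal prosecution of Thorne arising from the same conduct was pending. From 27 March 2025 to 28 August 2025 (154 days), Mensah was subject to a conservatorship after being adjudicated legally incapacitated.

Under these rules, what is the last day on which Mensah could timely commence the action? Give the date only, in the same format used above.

The limitation period began to run on 28 April 2021.
The untolled deadline — 4 years after 28 April 2021 — is 28 April 2025.
The period was tolled for 154 days by the plaintiff's legal incapacity (27 March 2025 to 28 August 2025), pushing the deadline to 29 September 2025.
No stated provision tolls the period for a criminal prosecution, so the interval from 17 July 2023 to 16 March 2024 has no effect on the deadline.
None of the other events listed affects the running of the period under the stated rules.

29 September 2025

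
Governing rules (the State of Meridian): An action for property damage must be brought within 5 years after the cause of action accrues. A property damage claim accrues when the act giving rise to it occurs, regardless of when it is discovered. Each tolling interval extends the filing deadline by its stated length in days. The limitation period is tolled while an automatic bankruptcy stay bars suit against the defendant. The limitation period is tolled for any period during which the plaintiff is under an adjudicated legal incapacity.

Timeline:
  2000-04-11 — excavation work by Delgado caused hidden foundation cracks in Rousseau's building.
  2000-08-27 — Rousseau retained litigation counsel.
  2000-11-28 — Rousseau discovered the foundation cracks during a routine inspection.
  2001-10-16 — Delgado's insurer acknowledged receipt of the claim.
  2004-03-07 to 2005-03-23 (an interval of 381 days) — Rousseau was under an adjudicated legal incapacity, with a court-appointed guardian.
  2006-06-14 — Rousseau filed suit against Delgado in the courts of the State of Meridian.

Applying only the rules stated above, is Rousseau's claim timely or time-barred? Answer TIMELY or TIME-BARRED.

The claim accrued on 2000-04-11, when the wrongful act occurred; under the stated occurrence rule the 2000-11-28 discovery does not delay accrual.
5 years from 2000-04-11 is 2005-04-11.
Because the plaintiff's legal incapacity ran from 2004-03-07 to 2005-03-23, the deadline is extended by 381 days to 2006-04-27.
None of the other events listed affects the running of the period under the stated rules.
Filing on 2006-06-14 missed the 2006-04-27 deadline — the action is time-barred.

TIME-BARRED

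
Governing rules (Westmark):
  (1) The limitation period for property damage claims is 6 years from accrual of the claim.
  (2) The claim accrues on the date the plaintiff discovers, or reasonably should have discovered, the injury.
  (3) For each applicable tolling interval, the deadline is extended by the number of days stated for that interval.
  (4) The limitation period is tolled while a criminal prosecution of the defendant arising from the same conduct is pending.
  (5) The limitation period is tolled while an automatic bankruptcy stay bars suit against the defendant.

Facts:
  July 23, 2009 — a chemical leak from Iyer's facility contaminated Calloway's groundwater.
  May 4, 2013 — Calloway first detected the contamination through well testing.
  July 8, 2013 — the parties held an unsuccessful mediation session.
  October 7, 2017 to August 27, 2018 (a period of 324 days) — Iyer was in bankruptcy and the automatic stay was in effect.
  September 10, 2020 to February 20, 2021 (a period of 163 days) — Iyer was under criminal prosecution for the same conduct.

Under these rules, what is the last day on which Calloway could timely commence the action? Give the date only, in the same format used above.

March 23, 2020

Accrual is tied to discovery, so the period began on May 4, 2013 rather than on July 23, 2009 when the act occurred.
The untolled deadline — 6 years after May 4, 2013 — is May 4, 2019.
The period was tolled for 324 days by the automatic bankruptcy stay (October 7, 2017 to August 27, 2018), pushing the deadline to March 23, 2020.
The pending criminal prosecution from September 10, 2020 to February 20, 2021 began after the period had already run on March 23, 2020, so it has no tolling effect.
None of the other events listed affects the running of the period under the stated rules.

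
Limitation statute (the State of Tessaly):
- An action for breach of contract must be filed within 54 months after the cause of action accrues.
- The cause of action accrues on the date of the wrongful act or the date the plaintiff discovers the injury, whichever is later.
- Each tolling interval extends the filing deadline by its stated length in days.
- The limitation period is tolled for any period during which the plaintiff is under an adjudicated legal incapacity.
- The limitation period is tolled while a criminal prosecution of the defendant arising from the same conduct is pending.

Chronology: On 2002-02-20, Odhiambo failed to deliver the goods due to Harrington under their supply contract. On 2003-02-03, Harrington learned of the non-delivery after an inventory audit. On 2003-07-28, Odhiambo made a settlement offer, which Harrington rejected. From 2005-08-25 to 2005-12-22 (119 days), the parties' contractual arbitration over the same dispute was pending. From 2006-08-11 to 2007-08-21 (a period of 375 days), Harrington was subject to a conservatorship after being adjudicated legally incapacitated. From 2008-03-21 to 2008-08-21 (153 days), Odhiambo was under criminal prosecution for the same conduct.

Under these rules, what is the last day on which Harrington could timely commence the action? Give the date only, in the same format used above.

The claim accrued on 2003-02-03 — the later of the 2002-02-20 act and the 2003-02-03 discovery.
54 months from 2003-02-03 is 2007-08-03.
Because the plaintiff's legal incapacity ran from 2006-08-11 to 2007-08-21, the deadline is extended by 375 days to 2008-08-12.
Because the pending criminal prosecution ran from 2008-03-21 to 2008-08-21, the deadline is extended by 153 days to 2009-01-12.
The pending related arbitration from 2005-08-25 to 2005-12-22 does not toll the period, because no stated rule makes a pending arbitration a tolling event.
Nothing else in the chronology tolls or restarts the period.

2009-01-12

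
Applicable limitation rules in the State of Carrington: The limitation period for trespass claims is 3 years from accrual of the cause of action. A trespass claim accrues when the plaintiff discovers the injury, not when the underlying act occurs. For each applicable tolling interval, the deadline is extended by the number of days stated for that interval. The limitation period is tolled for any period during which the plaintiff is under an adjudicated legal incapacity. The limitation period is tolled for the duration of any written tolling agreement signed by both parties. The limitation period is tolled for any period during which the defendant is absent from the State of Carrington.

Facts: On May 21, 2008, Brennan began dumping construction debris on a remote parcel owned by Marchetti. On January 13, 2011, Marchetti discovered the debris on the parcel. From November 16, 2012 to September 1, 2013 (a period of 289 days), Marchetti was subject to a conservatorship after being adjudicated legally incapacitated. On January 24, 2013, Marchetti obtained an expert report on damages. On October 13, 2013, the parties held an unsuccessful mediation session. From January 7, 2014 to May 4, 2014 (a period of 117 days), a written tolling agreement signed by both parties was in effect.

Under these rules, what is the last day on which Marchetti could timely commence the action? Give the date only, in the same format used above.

February 23, 2015

The claim did not accrue until Marchetti discovered the injury on January 13, 2011; the May 21, 2008 act date does not start the clock under the stated rule.
The untolled deadline — 3 years after January 13, 2011 — is January 13, 2014.
The plaintiff's legal incapacity from November 16, 2012 to September 1, 2013 tolled the period for 289 days, extending the deadline to October 29, 2014.
The period was tolled for 117 days by the written tolling agreement (January 7, 2014 to May 4, 2014), pushing the deadline to February 23, 2015.
None of the other events listed affects the running of the period under the stated rules.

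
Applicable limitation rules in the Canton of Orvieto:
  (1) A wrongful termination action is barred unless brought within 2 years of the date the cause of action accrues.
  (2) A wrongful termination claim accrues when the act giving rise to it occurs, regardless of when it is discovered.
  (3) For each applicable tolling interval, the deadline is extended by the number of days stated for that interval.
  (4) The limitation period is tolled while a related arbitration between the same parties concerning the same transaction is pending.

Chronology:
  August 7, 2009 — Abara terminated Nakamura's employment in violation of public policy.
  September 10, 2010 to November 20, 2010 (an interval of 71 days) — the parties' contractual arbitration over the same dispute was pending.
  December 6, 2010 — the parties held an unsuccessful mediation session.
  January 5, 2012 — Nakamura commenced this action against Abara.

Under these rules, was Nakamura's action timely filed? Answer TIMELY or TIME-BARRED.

TIME-BARRED

The limitation period began to run on August 7, 2009.
2 years from August 7, 2009 is August 7, 2011.
Because the pending related arbitration ran from September 10, 2010 to November 20, 2010, the deadline is extended by 71 days to October 17, 2011.
The other events in the timeline have no effect on the limitation period under the stated rules.
Nakamura filed on January 5, 2012, after the October 17, 2011 deadline, so the action is time-barred.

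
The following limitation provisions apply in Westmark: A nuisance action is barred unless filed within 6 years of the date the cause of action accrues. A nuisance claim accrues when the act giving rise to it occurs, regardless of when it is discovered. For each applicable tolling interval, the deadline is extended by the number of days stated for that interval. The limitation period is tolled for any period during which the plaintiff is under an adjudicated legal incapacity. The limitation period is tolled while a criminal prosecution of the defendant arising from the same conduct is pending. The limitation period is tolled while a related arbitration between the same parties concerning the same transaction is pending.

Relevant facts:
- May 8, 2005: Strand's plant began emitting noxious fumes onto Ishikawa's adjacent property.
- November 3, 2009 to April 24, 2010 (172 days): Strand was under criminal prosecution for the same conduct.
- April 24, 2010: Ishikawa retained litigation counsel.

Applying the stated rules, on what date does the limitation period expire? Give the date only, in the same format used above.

The limitation period began to run on May 8, 2005.
6 years from May 8, 2005 is May 8, 2011.
Because the pending criminal prosecution ran from November 3, 2009 to April 24, 2010, the deadline is extended by 172 days to October 27, 2011.
None of the other events listed affects the running of the period under the stated rules.

October 27, 2011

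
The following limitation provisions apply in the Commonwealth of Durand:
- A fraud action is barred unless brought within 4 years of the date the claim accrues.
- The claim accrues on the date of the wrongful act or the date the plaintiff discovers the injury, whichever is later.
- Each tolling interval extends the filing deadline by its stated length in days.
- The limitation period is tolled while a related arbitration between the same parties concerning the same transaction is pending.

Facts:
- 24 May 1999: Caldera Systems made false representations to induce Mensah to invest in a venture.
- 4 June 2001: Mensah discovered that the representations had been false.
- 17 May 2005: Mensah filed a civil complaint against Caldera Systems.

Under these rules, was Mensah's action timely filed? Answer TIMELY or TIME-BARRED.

TIMELY

The claim accrued on 4 June 2001 — the later of the 24 May 1999 act and the 4 June 2001 discovery.
The untolled deadline — 4 years after 4 June 2001 — is 4 June 2005.
Filing on 17 May 2005 beat the 4 June 2005 deadline — the action is timely.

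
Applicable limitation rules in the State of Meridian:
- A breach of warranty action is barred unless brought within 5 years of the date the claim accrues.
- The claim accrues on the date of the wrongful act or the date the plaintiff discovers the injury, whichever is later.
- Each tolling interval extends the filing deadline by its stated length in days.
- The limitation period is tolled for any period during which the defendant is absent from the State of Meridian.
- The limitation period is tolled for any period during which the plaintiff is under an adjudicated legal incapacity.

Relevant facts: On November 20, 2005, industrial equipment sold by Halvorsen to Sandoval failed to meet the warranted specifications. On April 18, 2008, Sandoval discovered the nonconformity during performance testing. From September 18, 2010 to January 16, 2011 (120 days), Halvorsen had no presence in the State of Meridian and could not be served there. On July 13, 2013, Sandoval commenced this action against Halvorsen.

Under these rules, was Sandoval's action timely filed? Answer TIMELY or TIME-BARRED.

Taking the later of the act (November 20, 2005) and discovery (April 18, 2008), the claim accrued on April 18, 2008.
Adding the 5 years base period to April 18, 2008 gives a deadline of April 18, 2013, before any tolling.
The period was tolled for 120 days by the defendant's absence from the jurisdiction (September 18, 2010 to January 16, 2011), pushing the deadline to August 16, 2013.
Filing on July 13, 2013 beat the August 16, 2013 deadline — the action is timely.

TIMELY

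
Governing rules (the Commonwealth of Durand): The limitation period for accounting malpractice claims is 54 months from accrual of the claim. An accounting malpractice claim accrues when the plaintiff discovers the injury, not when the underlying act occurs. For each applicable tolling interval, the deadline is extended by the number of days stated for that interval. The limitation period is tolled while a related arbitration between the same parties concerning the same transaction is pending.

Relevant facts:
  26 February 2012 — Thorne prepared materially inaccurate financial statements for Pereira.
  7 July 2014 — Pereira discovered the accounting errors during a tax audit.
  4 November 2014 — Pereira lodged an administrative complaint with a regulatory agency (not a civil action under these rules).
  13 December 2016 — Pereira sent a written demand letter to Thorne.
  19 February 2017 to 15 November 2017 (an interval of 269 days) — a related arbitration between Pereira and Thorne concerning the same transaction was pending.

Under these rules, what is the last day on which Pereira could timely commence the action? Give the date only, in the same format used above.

3 October 2019

The claim did not accrue until Pereira discovered the injury on 7 July 2014; the 26 February 2012 act date does not start the clock under the stated rule.
54 months from 7 July 2014 is 7 January 2019.
The pending related arbitration from 19 February 2017 to 15 November 2017 tolled the period for 269 days, extending the deadline to 3 October 2019.
None of the other events listed affects the running of the period under the stated rules.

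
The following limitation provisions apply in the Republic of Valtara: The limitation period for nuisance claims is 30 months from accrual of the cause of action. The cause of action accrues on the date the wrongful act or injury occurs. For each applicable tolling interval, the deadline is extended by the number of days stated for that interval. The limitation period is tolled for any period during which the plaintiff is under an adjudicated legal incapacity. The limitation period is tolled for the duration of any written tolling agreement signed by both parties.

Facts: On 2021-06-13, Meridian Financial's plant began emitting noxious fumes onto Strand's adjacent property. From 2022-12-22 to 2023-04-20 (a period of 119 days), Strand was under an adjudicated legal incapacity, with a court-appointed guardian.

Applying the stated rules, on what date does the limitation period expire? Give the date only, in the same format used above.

2024-04-10

The claim accrued on 2021-06-13, when the wrongful act occurred.
30 months from 2021-06-13 is 2023-12-13.
The plaintiff's legal incapacity from 2022-12-22 to 2023-04-20 tolled the period for 119 days, extending the deadline to 2024-04-10.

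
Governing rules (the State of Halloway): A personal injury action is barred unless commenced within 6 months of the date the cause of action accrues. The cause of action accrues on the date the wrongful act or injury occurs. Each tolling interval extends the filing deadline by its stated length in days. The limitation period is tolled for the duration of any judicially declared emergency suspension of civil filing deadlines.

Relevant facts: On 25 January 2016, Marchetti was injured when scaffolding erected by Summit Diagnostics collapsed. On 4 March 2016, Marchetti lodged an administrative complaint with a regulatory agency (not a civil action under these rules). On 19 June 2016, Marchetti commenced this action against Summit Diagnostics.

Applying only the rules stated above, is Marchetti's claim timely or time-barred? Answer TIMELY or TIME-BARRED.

TIMELY

The limitation period began to run on 25 January 2016.
6 months from 25 January 2016 is 25 July 2016.
The other events in the timeline have no effect on the limitation period under the stated rules.
Filing on 19 June 2016 beat the 25 July 2016 deadline — the action is timely.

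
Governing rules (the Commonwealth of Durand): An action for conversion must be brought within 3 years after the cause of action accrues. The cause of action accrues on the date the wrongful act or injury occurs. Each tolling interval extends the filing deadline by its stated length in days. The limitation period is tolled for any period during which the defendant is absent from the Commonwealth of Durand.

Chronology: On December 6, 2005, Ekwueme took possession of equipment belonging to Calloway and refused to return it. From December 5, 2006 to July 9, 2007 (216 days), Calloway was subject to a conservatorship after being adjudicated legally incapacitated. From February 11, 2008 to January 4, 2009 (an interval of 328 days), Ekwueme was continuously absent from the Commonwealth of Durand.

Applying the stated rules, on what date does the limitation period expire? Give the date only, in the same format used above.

October 30, 2009

The cause of action accrued on December 6, 2005, the date of the act.
The untolled deadline — 3 years after December 6, 2005 — is December 6, 2008.
Because the defendant's absence from the jurisdiction ran from February 11, 2008 to January 4, 2009, the deadline is extended by 328 days to October 30, 2009.
The plaintiff's legal incapacity from December 5, 2006 to July 9, 2007 does not toll the period, because no stated rule makes the plaintiff's incapacity a tolling event.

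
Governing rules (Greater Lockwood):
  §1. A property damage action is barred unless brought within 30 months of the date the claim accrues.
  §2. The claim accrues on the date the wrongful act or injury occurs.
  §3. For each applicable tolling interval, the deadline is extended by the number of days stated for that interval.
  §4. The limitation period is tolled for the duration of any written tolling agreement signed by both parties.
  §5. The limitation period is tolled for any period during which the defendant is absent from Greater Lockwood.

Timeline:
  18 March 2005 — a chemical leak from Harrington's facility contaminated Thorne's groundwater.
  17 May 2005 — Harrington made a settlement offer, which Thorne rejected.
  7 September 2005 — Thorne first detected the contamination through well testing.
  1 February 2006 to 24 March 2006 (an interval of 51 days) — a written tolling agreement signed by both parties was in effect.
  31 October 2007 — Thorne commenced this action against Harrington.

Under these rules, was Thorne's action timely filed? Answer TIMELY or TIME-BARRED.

Because the rule ties accrual to occurrence, the claim accrued on 18 March 2005, not on the 7 September 2005 discovery date.
The untolled deadline — 30 months after 18 March 2005 — is 18 September 2007.
The written tolling agreement from 1 February 2006 to 24 March 2006 tolled the period for 51 days, extending the deadline to 8 November 2007.
The other events in the timeline have no effect on the limitation period under the stated rules.
The 31 October 2007 filing precedes the 8 November 2007 deadline; the claim is timely.

TIMELY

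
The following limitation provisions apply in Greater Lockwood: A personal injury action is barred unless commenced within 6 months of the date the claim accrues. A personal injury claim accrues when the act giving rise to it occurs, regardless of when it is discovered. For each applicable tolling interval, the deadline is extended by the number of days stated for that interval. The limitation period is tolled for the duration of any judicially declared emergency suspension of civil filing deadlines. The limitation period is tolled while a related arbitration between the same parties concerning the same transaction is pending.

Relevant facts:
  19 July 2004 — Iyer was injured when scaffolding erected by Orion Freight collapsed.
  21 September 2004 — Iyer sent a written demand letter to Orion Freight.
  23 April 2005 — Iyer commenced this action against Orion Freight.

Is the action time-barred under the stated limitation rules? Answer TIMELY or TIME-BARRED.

TIME-BARRED

The claim accrued on 19 July 2004, when the wrongful act occurred.
Adding the 6 months base period to 19 July 2004 gives a deadline of 19 January 2005, before any tolling.
None of the other events listed affects the running of the period under the stated rules.
The 23 April 2005 filing falls after the 19 January 2005 deadline; the claim is time-barred.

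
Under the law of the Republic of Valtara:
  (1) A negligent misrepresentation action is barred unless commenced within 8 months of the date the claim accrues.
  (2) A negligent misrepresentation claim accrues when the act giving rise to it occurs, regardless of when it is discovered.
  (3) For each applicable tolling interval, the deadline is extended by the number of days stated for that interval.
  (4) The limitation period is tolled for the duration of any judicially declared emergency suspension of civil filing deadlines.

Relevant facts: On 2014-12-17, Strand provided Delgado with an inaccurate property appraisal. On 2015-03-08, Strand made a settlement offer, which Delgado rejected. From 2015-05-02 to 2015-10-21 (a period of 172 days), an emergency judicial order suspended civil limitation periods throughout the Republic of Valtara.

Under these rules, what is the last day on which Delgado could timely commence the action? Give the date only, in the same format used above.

The claim accrued on 2014-12-17, the date of the act.
Adding the 8 months base period to 2014-12-17 gives a deadline of 2015-08-17, before any tolling.
The emergency suspension of filing deadlines from 2015-05-02 to 2015-10-21 tolled the period for 172 days, extending the deadline to 2016-02-05.
Nothing else in the chronology tolls or restarts the period.

2016-02-05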